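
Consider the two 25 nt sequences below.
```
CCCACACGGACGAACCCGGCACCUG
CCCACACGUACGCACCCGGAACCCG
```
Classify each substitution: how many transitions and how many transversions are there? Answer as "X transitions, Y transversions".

Transitions (purine↔purine or pyrimidine↔pyrimidine): 24 U→C.
Transversions (purine↔pyrimidine): 9 G→U, 13 A→C, 20 C→A.

1 transition, 3 transversions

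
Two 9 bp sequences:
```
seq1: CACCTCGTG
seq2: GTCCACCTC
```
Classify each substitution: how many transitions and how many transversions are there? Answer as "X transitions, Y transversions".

0 transitions, 5 transversions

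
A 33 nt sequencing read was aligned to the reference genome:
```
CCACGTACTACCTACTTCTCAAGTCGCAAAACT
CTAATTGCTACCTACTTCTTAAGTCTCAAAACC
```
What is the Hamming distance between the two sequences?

7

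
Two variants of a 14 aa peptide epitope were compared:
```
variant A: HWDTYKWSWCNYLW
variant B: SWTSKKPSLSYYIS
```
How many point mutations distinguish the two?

10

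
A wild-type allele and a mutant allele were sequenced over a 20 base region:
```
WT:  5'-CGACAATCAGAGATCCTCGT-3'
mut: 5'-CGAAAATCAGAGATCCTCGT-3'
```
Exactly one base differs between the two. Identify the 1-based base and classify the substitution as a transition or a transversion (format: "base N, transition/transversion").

The sequences differ only at base 4: C→A (pyrimidine→purine), a transversion.

base 4, transversion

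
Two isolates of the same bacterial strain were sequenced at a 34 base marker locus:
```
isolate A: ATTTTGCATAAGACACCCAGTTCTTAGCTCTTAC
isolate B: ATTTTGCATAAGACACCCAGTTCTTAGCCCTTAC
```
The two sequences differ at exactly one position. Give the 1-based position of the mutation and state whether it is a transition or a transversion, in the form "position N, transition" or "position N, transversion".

Position 29 changes T→C. T is a pyrimidine and C is a pyrimidine, so this is a transition.

position 29, transition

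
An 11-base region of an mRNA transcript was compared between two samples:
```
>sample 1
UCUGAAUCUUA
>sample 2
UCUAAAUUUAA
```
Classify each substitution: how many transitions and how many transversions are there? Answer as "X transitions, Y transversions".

2 transitions, 1 transversion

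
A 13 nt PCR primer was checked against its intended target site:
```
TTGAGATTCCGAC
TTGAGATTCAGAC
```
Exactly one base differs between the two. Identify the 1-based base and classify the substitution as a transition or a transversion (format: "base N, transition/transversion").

base 10, transversion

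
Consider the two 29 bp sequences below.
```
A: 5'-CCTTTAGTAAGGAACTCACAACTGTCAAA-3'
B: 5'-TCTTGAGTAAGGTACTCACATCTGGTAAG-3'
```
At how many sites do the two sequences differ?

The sequences differ at sites 1, 5, 13, 21, 25, 26, 29 (1-based) — 7 in total.

7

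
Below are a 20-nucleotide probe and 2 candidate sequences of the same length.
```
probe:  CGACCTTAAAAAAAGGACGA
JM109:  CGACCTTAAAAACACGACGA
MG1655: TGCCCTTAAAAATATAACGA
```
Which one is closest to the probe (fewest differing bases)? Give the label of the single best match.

JM109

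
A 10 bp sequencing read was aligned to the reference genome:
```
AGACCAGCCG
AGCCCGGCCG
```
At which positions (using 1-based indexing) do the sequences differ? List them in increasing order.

Differences at position 3 (A→C), position 6 (A→G).

3, 6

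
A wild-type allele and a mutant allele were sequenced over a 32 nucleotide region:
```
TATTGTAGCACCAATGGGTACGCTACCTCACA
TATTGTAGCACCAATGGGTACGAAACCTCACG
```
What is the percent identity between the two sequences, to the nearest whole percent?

Mismatches at positions 23, 24, 32 (1-based): 3 of 32.
Identical positions: 29/32 = 90.62% → 91%.

91%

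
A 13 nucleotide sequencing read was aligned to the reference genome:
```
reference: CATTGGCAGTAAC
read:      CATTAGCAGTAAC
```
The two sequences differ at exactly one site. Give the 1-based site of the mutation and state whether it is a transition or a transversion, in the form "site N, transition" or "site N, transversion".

site 5, transition

The sequences differ only at site 5: G→A (purine→purine), a transition.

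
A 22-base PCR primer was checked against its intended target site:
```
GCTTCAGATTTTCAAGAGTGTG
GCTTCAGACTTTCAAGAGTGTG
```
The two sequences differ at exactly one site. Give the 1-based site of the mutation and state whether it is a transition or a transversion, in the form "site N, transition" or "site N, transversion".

site 9, transition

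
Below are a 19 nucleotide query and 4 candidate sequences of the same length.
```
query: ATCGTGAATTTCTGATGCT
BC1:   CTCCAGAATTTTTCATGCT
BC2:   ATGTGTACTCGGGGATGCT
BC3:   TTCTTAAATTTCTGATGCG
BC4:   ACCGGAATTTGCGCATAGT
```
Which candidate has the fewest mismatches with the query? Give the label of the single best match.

BC3

Hamming distances to query — BC1: 5; BC2: 9; BC3: 4; BC4: 9.
Smallest is BC3 with 4 mismatches.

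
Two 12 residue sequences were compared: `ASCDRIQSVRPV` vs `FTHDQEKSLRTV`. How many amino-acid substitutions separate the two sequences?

The sequences differ at residues 1, 2, 3, 5, 6, 7, 9, 11 (1-based) — 8 in total.

8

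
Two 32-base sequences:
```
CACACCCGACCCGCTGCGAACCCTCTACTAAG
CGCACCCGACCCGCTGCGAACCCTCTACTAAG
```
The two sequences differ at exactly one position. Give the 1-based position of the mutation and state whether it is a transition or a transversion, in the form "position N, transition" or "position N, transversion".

position 2, transition

Position 2 changes A→G. A is a purine and G is a purine, so this is a transition.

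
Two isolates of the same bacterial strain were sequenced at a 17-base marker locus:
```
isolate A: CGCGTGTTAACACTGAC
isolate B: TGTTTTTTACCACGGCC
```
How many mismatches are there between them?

Mismatches (1-based): site 1: C→T; site 3: C→T; site 4: G→T; site 6: G→T; site 10: A→C; site 14: T→G; site 16: A→C.

7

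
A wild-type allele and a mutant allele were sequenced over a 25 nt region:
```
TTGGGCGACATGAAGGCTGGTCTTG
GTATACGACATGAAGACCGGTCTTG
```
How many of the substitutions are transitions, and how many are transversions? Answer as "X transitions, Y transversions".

Mismatches (1-based):
base 1: T→G (pyrimidine→purine, transversion)
base 3: G→A (purine→purine, transition)
base 4: G→T (purine→pyrimidine, transversion)
base 5: G→A (purine→purine, transition)
base 16: G→A (purine→purine, transition)
base 18: T→C (pyrimidine→pyrimidine, transition)

4 transitions, 2 transversions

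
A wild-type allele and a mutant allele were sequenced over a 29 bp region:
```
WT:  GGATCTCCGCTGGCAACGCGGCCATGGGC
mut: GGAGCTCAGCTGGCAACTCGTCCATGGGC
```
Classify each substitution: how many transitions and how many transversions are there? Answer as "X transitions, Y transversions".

Mismatches (1-based):
site 4: T→G (pyrimidine→purine, transversion)
site 8: C→A (pyrimidine→purine, transversion)
site 18: G→T (purine→pyrimidine, transversion)
site 21: G→T (purine→pyrimidine, transversion)

0 transitions, 4 transversions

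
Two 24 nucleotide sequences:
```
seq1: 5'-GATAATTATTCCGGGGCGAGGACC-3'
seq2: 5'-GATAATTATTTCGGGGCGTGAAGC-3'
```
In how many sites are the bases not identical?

The sequences differ at sites 11, 19, 21, 23 (1-based) — 4 in total.

4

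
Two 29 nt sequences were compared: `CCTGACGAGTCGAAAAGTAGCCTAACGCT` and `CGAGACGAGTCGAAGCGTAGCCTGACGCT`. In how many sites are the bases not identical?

Comparing position by position, 5 sites differ: 2 (C/G), 3 (T/A), 15 (A/G), 16 (A/C), 24 (A/G).

5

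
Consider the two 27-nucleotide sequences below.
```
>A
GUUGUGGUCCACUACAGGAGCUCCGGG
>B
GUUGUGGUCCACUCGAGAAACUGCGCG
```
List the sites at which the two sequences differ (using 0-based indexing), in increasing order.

13, 14, 17, 19, 22, 25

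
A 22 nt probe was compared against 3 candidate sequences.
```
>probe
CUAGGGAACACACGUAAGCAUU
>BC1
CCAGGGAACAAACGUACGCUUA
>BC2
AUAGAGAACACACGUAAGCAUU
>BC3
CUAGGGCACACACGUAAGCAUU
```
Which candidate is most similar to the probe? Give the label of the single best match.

Hamming distances to probe — BC1: 5; BC2: 2; BC3: 1.
Smallest is BC3 with 1 mismatch.

BC3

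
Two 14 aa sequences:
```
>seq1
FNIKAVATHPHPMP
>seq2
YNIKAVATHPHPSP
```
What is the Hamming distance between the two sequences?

2

Mismatches (1-based): residue 1: F→Y; residue 13: M→S.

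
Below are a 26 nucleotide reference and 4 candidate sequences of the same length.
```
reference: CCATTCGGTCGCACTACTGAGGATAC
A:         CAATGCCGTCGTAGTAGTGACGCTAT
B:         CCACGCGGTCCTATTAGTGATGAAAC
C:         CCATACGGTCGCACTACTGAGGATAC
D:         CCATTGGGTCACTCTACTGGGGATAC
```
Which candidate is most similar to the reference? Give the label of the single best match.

A differs at 9 positions; B differs at 8 positions; C differs at 1 position; D differs at 4 positions. The closest is C.

C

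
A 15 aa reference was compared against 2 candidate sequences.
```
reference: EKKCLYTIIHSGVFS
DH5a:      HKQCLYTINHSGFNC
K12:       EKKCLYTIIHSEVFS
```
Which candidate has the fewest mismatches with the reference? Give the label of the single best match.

Hamming distances to reference — DH5a: 6; K12: 1.
Smallest is K12 with 1 mismatch.

K12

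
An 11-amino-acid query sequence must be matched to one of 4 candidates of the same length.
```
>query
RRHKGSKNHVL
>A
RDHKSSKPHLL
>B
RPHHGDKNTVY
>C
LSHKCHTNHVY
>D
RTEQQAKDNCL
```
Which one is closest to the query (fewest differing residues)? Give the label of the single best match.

Hamming distances to query — A: 4; B: 5; C: 6; D: 8.
Smallest is A with 4 mismatches.

A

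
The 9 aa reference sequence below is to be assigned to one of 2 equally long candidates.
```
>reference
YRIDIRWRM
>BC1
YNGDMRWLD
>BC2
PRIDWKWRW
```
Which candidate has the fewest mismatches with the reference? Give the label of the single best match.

Hamming distances to reference — BC1: 5; BC2: 4.
Smallest is BC2 with 4 mismatches.

BC2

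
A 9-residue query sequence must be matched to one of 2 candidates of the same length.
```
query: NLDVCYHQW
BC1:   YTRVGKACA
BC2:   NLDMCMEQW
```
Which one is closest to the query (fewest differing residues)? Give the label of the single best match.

Hamming distances to query — BC1: 8; BC2: 3.
Smallest is BC2 with 3 mismatches.

BC2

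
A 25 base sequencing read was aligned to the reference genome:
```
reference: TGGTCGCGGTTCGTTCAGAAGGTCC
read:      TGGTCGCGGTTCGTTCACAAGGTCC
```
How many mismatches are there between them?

1

The sequences differ at positions 18 (1-based) — 1 in total.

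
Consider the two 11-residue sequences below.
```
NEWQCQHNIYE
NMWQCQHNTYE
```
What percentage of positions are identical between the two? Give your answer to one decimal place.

81.8%

Mismatches at positions 2, 9 (1-based): 2 of 11.
Identical positions: 9/11 = 81.82% → 81.8%.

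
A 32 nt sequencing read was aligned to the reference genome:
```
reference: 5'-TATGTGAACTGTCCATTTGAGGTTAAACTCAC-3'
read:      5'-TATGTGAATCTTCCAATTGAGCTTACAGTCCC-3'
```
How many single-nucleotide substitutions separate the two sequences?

8

The sequences differ at bases 9, 10, 11, 16, 22, 26, 28, 31 (1-based) — 8 in total.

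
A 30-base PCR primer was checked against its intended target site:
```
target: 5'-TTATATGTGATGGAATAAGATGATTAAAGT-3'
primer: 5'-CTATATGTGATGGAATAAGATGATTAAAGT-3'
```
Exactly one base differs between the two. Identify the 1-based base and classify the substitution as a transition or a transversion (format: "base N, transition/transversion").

Base 1 changes T→C. T is a pyrimidine and C is a pyrimidine, so this is a transition.

base 1, transition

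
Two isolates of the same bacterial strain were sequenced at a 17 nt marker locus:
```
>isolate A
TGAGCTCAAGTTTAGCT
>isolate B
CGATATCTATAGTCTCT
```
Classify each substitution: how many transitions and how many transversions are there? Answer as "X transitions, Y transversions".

1 transition, 8 transversions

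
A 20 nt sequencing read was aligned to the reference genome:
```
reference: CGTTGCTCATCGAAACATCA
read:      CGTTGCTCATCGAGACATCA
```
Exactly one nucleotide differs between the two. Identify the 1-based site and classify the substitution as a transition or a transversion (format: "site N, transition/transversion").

site 14, transition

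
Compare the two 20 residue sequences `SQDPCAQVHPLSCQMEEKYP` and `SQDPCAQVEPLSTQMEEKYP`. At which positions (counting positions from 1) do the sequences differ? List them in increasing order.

9, 13

Differences at position 9 (H→E), position 13 (C→T).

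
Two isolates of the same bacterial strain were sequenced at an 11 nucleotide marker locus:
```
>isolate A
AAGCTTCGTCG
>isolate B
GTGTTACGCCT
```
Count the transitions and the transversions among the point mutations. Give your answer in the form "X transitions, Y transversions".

3 transitions, 3 transversions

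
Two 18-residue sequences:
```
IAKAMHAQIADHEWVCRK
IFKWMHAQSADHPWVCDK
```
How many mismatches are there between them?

5

The sequences differ at residues 2, 4, 9, 13, 17 (1-based) — 5 in total.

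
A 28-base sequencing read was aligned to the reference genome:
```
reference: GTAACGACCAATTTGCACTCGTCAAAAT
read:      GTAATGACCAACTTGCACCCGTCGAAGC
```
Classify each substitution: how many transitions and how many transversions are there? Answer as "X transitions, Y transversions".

Transitions (purine↔purine or pyrimidine↔pyrimidine): 5 C→T, 12 T→C, 19 T→C, 24 A→G, 27 A→G, 28 T→C.
Transversions (purine↔pyrimidine): none.

6 transitions, 0 transversions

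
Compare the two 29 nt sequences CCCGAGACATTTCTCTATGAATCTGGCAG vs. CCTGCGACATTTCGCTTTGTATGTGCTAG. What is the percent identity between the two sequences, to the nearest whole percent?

72%

Mismatches at positions 3, 5, 14, 17, 20, 23, 26, 27 (1-based): 8 of 29.
Identical positions: 21/29 = 72.41% → 72%.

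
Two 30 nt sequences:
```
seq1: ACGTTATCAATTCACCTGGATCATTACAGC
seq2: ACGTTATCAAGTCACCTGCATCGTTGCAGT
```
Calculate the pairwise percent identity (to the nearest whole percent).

83%

Mismatches at positions 11, 19, 23, 26, 30 (1-based): 5 of 30.
Identical positions: 25/30 = 83.33% → 83%.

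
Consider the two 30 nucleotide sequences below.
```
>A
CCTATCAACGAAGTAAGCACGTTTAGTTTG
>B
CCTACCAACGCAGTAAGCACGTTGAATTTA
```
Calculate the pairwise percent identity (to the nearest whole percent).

83%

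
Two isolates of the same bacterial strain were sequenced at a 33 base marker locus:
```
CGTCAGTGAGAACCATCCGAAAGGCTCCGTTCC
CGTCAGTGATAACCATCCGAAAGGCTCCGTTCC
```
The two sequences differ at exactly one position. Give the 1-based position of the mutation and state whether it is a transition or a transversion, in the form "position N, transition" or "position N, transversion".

position 10, transversion

The sequences differ only at position 10: G→T (purine→pyrimidine), a transversion.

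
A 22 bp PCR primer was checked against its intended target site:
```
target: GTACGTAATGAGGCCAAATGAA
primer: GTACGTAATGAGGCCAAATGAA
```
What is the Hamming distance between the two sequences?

0

The two sequences are identical at every position.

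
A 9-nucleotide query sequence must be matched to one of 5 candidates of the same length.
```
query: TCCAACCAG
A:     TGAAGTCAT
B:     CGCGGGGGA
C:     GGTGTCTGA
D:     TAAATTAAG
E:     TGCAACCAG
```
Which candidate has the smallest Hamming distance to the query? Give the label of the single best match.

Hamming distances to query — A: 5; B: 8; C: 8; D: 5; E: 1.
Smallest is E with 1 mismatch.

E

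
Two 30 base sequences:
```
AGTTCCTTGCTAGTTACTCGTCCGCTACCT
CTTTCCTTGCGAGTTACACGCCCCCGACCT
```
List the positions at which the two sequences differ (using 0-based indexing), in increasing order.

0, 1, 10, 17, 20, 23, 25

Scanning 0-based: 0: A/C; 1: G/T; 10: T/G; 17: T/A; 20: T/C; 23: G/C; 25: T/G.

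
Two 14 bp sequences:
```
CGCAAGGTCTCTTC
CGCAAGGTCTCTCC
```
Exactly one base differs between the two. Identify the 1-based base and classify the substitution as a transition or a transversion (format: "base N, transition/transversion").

base 13, transition

The sequences differ only at base 13: T→C (pyrimidine→pyrimidine), a transition.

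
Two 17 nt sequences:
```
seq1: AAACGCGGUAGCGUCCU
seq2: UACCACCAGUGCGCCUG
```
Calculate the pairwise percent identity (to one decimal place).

10 positions differ (1, 3, 5, 7, 8, 9, 10, 14, 16, 17), so 7 of 17 match: 7/17 = 41.18%.

41.2%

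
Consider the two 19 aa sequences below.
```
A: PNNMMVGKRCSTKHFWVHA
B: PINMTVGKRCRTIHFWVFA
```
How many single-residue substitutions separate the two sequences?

5

Comparing position by position, 5 positions differ: 2 (N/I), 5 (M/T), 11 (S/R), 13 (K/I), 18 (H/F).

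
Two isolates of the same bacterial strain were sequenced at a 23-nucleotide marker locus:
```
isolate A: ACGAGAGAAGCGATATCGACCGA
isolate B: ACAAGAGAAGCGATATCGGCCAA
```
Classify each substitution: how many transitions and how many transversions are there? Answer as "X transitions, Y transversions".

Mismatches (1-based):
position 3: G→A (purine→purine, transition)
position 19: A→G (purine→purine, transition)
position 22: G→A (purine→purine, transition)

3 transitions, 0 transversions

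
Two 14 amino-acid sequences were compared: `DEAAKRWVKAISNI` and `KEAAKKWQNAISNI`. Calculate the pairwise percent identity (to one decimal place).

71.4%

Mismatches at positions 1, 6, 8, 9 (1-based): 4 of 14.
Identical positions: 10/14 = 71.43% → 71.4%.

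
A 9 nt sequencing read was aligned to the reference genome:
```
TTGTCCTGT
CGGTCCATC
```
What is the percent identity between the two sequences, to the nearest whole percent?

44%

5 positions differ (1, 2, 7, 8, 9), so 4 of 9 match: 4/9 = 44.44%.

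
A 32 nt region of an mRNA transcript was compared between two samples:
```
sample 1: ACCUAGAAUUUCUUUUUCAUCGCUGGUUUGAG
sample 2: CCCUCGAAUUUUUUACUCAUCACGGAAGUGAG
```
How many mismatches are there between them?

Comparing position by position, 10 positions differ: 1 (A/C), 5 (A/C), 12 (C/U), 15 (U/A), 16 (U/C), 22 (G/A), 24 (U/G), 26 (G/A), 27 (U/A), 28 (U/G).

10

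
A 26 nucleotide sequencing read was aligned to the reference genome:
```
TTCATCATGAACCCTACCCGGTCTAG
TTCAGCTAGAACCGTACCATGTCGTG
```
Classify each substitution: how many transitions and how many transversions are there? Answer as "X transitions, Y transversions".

Transitions (purine↔purine or pyrimidine↔pyrimidine): none.
Transversions (purine↔pyrimidine): 5 T→G, 7 A→T, 8 T→A, 14 C→G, 19 C→A, 20 G→T, 24 T→G, 25 A→T.

0 transitions, 8 transversions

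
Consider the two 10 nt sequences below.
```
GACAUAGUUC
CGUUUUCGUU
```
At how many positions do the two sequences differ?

8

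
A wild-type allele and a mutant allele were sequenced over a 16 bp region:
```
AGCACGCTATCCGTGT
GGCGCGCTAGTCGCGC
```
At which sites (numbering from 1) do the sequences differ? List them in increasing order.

Scanning 1-based: 1: A/G; 4: A/G; 10: T/G; 11: C/T; 14: T/C; 16: T/C.

1, 4, 10, 11, 14, 16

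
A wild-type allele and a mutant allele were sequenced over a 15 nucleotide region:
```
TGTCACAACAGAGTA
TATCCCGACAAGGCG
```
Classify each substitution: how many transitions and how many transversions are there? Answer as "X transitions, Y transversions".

6 transitions, 1 transversion

Transitions (purine↔purine or pyrimidine↔pyrimidine): 2 G→A, 7 A→G, 11 G→A, 12 A→G, 14 T→C, 15 A→G.
Transversions (purine↔pyrimidine): 5 A→C.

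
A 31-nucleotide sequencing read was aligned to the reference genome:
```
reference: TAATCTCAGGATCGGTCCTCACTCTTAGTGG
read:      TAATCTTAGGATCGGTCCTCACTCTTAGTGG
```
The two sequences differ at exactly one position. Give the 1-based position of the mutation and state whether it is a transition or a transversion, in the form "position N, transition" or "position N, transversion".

Position 7 changes C→T. C is a pyrimidine and T is a pyrimidine, so this is a transition.

position 7, transition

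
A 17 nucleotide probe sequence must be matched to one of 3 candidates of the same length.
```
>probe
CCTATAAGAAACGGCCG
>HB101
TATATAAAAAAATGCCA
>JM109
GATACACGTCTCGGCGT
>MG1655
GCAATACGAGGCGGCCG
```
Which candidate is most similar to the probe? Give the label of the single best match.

Hamming distances to probe — HB101: 6; JM109: 9; MG1655: 5.
Smallest is MG1655 with 5 mismatches.

MG1655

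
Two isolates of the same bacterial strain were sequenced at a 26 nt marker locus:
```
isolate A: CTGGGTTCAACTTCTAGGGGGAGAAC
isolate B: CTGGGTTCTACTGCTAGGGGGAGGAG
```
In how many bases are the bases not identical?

4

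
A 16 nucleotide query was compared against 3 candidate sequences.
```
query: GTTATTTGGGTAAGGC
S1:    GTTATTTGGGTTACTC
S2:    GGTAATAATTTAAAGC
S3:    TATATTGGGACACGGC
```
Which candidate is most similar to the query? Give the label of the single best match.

S1

Hamming distances to query — S1: 3; S2: 7; S3: 6.
Smallest is S1 with 3 mismatches.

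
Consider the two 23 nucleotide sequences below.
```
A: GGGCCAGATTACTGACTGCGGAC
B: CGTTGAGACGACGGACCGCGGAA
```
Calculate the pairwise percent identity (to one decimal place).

9 positions differ (1, 3, 4, 5, 9, 10, 13, 17, 23), so 14 of 23 match: 14/23 = 60.87%.

60.9%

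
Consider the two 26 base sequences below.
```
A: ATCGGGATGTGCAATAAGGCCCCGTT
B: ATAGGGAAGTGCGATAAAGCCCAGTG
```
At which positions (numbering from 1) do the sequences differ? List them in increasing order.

Differences at position 3 (C→A), position 8 (T→A), position 13 (A→G), position 18 (G→A), position 23 (C→A), position 26 (T→G).

3, 8, 13, 18, 23, 26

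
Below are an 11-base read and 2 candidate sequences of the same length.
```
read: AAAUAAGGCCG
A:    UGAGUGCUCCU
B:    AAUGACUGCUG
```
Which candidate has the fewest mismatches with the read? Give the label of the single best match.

B

A differs at 8 bases; B differs at 5 bases. The closest is B.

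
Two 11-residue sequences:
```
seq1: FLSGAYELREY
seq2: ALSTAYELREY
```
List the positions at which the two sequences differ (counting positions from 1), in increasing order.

Differences at position 1 (F→A), position 4 (G→T).

1, 4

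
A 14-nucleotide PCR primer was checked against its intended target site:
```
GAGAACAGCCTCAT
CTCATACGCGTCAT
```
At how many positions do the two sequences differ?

Mismatches (1-based): position 1: G→C; position 2: A→T; position 3: G→C; position 5: A→T; position 6: C→A; position 7: A→C; position 10: C→G.

7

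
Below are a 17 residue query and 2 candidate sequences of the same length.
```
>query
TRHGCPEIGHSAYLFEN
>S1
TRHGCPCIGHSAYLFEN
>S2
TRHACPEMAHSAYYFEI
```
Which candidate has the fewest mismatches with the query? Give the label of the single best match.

S1

Hamming distances to query — S1: 1; S2: 5.
Smallest is S1 with 1 mismatch.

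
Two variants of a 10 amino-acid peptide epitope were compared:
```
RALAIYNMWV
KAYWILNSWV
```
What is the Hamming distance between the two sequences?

Comparing position by position, 5 residues differ: 1 (R/K), 3 (L/Y), 4 (A/W), 6 (Y/L), 8 (M/S).

5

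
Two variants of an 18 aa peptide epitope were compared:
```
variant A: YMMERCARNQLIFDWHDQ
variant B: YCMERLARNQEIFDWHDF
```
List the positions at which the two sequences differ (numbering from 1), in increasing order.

2, 6, 11, 18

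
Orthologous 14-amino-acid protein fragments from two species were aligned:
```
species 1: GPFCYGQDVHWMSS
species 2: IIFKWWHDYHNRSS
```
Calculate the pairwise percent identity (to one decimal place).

35.7%

9 positions differ (1, 2, 4, 5, 6, 7, 9, 11, 12), so 5 of 14 match: 5/14 = 35.71%.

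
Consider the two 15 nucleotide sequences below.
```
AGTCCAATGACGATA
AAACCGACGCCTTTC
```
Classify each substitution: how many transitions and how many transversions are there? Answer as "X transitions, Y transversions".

Transitions (purine↔purine or pyrimidine↔pyrimidine): 2 G→A, 6 A→G, 8 T→C.
Transversions (purine↔pyrimidine): 3 T→A, 10 A→C, 12 G→T, 13 A→T, 15 A→C.

3 transitions, 5 transversions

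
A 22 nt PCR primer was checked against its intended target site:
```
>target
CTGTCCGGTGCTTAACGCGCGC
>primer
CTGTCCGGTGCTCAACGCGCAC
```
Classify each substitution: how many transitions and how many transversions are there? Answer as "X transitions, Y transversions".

2 transitions, 0 transversions

Transitions (purine↔purine or pyrimidine↔pyrimidine): 13 T→C, 21 G→A.
Transversions (purine↔pyrimidine): none.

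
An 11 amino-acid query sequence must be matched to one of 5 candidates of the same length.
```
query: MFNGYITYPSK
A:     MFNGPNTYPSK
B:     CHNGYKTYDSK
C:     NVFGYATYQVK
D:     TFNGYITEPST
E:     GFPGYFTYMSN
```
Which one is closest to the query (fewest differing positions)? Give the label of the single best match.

A differs at 2 positions; B differs at 4 positions; C differs at 6 positions; D differs at 3 positions; E differs at 5 positions. The closest is A.

A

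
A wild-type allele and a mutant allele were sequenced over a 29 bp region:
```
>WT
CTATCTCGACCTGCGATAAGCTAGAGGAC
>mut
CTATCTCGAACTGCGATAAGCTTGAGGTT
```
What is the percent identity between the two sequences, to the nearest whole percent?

86%

4 positions differ (10, 23, 28, 29), so 25 of 29 match: 25/29 = 86.21%.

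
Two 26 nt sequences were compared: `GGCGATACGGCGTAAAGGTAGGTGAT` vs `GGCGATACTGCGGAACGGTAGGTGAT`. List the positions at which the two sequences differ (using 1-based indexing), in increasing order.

Scanning 1-based: 9: G/T; 13: T/G; 16: A/C.

9, 13, 16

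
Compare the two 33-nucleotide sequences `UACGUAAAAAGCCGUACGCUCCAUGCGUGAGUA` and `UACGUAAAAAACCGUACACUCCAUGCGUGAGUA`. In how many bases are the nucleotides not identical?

Comparing position by position, 2 bases differ: 11 (G/A), 18 (G/A).

2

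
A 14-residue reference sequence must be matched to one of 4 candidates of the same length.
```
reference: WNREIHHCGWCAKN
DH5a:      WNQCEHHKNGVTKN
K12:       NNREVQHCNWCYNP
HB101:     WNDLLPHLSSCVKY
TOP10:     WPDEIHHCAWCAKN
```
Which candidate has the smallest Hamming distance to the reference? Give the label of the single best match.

DH5a differs at 8 residues; K12 differs at 7 residues; HB101 differs at 9 residues; TOP10 differs at 3 residues. The closest is TOP10.

TOP10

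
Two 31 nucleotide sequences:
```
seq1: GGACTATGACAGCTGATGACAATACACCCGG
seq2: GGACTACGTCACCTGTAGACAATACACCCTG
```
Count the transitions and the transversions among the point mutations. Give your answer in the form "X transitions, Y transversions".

1 transition, 5 transversions

Mismatches (1-based):
site 7: T→C (pyrimidine→pyrimidine, transition)
site 9: A→T (purine→pyrimidine, transversion)
site 12: G→C (purine→pyrimidine, transversion)
site 16: A→T (purine→pyrimidine, transversion)
site 17: T→A (pyrimidine→purine, transversion)
site 30: G→T (purine→pyrimidine, transversion)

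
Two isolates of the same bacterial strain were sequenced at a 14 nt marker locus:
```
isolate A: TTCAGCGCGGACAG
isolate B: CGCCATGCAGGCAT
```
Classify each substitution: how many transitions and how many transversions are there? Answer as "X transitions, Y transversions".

5 transitions, 3 transversions

Mismatches (1-based):
base 1: T→C (pyrimidine→pyrimidine, transition)
base 2: T→G (pyrimidine→purine, transversion)
base 4: A→C (purine→pyrimidine, transversion)
base 5: G→A (purine→purine, transition)
base 6: C→T (pyrimidine→pyrimidine, transition)
base 9: G→A (purine→purine, transition)
base 11: A→G (purine→purine, transition)
base 14: G→T (purine→pyrimidine, transversion)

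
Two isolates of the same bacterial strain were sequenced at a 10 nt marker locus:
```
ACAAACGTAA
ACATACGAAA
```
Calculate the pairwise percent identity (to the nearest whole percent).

2 positions differ (4, 8), so 8 of 10 match: 8/10 = 80%.

80%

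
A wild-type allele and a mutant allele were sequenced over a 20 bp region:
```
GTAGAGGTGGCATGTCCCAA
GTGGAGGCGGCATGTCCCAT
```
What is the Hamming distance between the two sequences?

3

The sequences differ at sites 3, 8, 20 (1-based) — 3 in total.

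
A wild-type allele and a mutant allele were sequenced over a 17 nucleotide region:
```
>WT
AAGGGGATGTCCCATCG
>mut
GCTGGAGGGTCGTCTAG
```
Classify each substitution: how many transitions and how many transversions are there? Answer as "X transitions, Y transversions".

4 transitions, 6 transversions

Transitions (purine↔purine or pyrimidine↔pyrimidine): 1 A→G, 6 G→A, 7 A→G, 13 C→T.
Transversions (purine↔pyrimidine): 2 A→C, 3 G→T, 8 T→G, 12 C→G, 14 A→C, 16 C→A.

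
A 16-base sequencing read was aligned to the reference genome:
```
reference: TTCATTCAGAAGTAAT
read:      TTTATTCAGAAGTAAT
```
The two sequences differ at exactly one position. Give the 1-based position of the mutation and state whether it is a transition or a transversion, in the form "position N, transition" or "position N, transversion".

position 3, transition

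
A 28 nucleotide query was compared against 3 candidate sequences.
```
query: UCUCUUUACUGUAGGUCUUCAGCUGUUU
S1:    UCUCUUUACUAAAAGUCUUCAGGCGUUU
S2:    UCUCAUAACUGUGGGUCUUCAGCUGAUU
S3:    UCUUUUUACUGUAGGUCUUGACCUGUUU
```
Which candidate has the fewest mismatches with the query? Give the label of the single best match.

S3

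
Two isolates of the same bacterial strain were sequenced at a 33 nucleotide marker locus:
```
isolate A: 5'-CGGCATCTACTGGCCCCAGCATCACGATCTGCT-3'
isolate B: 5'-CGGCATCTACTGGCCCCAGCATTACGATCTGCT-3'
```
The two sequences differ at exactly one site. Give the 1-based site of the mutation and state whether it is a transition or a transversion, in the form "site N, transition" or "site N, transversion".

site 23, transition

The sequences differ only at site 23: C→T (pyrimidine→pyrimidine), a transition.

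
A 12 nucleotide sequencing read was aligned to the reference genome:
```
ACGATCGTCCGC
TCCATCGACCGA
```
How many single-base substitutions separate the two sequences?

Comparing position by position, 4 positions differ: 1 (A/T), 3 (G/C), 8 (T/A), 12 (C/A).

4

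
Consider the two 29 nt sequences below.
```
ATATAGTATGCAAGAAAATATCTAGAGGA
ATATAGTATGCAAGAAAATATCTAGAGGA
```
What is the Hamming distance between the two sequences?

The two sequences are identical at every position.

0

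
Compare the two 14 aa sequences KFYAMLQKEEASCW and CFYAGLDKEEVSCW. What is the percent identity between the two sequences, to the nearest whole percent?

71%

Mismatches at positions 1, 5, 7, 11 (1-based): 4 of 14.
Identical positions: 10/14 = 71.43% → 71%.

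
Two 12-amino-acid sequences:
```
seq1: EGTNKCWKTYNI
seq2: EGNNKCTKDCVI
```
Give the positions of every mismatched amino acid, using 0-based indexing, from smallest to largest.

Differences at position 2 (T→N), position 6 (W→T), position 8 (T→D), position 9 (Y→C), position 10 (N→V).

2, 6, 8, 9, 10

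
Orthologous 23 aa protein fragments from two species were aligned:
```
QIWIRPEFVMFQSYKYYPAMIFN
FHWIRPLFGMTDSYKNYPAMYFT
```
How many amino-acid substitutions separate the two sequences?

9

The sequences differ at positions 1, 2, 7, 9, 11, 12, 16, 21, 23 (1-based) — 9 in total.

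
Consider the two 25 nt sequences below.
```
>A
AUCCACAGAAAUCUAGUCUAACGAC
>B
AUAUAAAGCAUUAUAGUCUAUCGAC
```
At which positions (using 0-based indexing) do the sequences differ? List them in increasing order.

2, 3, 5, 8, 10, 12, 20

Scanning 0-based: 2: C/A; 3: C/U; 5: C/A; 8: A/C; 10: A/U; 12: C/A; 20: A/U.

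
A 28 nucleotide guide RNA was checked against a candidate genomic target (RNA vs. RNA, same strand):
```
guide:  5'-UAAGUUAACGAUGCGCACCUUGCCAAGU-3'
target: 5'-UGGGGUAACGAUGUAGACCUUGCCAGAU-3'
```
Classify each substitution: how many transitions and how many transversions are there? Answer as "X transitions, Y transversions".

Mismatches (1-based):
site 2: A→G (purine→purine, transition)
site 3: A→G (purine→purine, transition)
site 5: U→G (pyrimidine→purine, transversion)
site 14: C→U (pyrimidine→pyrimidine, transition)
site 15: G→A (purine→purine, transition)
site 16: C→G (pyrimidine→purine, transversion)
site 26: A→G (purine→purine, transition)
site 27: G→A (purine→purine, transition)

6 transitions, 2 transversions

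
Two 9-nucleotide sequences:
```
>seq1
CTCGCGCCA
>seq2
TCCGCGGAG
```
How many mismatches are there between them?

Comparing position by position, 5 bases differ: 1 (C/T), 2 (T/C), 7 (C/G), 8 (C/A), 9 (A/G).

5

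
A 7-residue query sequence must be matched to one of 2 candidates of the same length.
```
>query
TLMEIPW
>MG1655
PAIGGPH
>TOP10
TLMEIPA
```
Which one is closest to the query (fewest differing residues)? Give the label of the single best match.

TOP10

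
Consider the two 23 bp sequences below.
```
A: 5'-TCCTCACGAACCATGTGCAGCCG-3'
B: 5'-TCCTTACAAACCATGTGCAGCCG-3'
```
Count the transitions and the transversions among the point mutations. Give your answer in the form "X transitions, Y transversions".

Mismatches (1-based):
site 5: C→T (pyrimidine→pyrimidine, transition)
site 8: G→A (purine→purine, transition)

2 transitions, 0 transversions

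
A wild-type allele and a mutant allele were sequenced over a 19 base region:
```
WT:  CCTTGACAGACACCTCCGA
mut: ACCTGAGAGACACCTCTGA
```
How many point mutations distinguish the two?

Mismatches (1-based): position 1: C→A; position 3: T→C; position 7: C→G; position 17: C→T.

4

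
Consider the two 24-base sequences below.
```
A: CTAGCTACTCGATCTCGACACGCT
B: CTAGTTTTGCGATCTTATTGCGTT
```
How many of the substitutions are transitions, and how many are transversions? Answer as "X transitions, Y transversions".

7 transitions, 3 transversions

Transitions (purine↔purine or pyrimidine↔pyrimidine): 5 C→T, 8 C→T, 16 C→T, 17 G→A, 19 C→T, 20 A→G, 23 C→T.
Transversions (purine↔pyrimidine): 7 A→T, 9 T→G, 18 A→T.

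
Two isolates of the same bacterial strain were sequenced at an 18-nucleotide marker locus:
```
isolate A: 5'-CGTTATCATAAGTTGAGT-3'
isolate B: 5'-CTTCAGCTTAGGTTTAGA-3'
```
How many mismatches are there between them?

Comparing position by position, 7 bases differ: 2 (G/T), 4 (T/C), 6 (T/G), 8 (A/T), 11 (A/G), 15 (G/T), 18 (T/A).

7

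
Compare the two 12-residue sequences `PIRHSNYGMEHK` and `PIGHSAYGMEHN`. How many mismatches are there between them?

3

Mismatches (1-based): position 3: R→G; position 6: N→A; position 12: K→N.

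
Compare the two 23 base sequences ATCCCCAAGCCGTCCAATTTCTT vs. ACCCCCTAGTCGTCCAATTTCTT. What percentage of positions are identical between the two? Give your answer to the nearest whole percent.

Mismatches at positions 2, 7, 10 (1-based): 3 of 23.
Identical positions: 20/23 = 86.96% → 87%.

87%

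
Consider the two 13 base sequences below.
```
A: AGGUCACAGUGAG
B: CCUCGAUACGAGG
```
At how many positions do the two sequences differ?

Comparing position by position, 10 positions differ: 1 (A/C), 2 (G/C), 3 (G/U), 4 (U/C), 5 (C/G), 7 (C/U), 9 (G/C), 10 (U/G), 11 (G/A), 12 (A/G).

10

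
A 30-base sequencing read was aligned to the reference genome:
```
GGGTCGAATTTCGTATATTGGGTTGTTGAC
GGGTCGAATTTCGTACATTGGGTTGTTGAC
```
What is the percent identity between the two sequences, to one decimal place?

1 position differs (16), so 29 of 30 match: 29/30 = 96.67%.

96.7%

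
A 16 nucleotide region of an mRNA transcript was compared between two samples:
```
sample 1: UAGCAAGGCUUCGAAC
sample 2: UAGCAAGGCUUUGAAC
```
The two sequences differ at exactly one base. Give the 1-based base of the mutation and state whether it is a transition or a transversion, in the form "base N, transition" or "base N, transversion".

base 12, transition

The sequences differ only at base 12: C→U (pyrimidine→pyrimidine), a transition.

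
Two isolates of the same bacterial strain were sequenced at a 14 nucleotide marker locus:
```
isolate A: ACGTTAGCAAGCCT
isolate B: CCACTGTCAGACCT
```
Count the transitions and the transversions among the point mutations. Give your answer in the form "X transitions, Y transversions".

5 transitions, 2 transversions

Transitions (purine↔purine or pyrimidine↔pyrimidine): 3 G→A, 4 T→C, 6 A→G, 10 A→G, 11 G→A.
Transversions (purine↔pyrimidine): 1 A→C, 7 G→T.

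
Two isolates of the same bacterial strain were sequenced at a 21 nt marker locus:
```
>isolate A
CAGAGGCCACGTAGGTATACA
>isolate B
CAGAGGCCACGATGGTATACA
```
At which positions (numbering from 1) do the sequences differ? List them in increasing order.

Differences at position 12 (T→A), position 13 (A→T).

12, 13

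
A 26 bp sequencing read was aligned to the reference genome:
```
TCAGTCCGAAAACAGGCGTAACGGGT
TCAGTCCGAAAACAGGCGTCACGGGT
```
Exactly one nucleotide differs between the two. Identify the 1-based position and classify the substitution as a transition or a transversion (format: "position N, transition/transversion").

position 20, transversion

The sequences differ only at position 20: A→C (purine→pyrimidine), a transversion.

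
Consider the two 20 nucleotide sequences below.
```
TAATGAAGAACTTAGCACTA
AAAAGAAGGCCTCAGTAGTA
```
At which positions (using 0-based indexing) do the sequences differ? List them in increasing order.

0, 3, 8, 9, 12, 15, 17

Scanning 0-based: 0: T/A; 3: T/A; 8: A/G; 9: A/C; 12: T/C; 15: C/T; 17: C/G.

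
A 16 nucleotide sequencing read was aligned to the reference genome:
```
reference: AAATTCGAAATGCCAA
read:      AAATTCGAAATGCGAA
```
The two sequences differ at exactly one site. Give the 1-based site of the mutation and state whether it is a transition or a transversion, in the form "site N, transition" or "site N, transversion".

site 14, transversion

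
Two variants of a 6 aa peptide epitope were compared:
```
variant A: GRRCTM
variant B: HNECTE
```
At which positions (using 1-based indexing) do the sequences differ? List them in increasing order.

1, 2, 3, 6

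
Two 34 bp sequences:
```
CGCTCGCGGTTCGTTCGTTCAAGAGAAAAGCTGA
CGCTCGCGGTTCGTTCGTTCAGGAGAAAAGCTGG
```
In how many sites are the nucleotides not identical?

Comparing position by position, 2 sites differ: 22 (A/G), 34 (A/G).

2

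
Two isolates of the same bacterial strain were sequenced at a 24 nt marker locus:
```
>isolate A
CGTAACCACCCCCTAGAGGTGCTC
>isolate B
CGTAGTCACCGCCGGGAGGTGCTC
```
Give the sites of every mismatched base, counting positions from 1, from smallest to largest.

Scanning 1-based: 5: A/G; 6: C/T; 11: C/G; 14: T/G; 15: A/G.

5, 6, 11, 14, 15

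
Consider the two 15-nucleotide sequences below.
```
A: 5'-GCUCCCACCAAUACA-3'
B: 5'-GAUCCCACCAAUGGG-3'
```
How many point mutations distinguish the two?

Comparing position by position, 4 positions differ: 2 (C/A), 13 (A/G), 14 (C/G), 15 (A/G).

4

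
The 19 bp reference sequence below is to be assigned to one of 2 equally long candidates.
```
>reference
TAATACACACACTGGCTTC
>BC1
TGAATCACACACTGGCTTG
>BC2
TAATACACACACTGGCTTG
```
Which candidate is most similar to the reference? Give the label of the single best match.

Hamming distances to reference — BC1: 4; BC2: 1.
Smallest is BC2 with 1 mismatch.

BC2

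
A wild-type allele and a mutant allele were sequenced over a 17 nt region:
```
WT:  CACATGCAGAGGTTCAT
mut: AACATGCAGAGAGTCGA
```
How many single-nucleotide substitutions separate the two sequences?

5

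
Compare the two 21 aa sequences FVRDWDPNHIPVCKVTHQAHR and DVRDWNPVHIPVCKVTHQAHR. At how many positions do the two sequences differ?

The sequences differ at positions 1, 6, 8 (1-based) — 3 in total.

3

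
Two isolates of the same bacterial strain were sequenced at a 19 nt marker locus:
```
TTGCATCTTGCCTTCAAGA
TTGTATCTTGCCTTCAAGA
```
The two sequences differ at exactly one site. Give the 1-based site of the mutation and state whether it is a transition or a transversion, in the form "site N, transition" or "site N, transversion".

Site 4 changes C→T. C is a pyrimidine and T is a pyrimidine, so this is a transition.

site 4, transition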